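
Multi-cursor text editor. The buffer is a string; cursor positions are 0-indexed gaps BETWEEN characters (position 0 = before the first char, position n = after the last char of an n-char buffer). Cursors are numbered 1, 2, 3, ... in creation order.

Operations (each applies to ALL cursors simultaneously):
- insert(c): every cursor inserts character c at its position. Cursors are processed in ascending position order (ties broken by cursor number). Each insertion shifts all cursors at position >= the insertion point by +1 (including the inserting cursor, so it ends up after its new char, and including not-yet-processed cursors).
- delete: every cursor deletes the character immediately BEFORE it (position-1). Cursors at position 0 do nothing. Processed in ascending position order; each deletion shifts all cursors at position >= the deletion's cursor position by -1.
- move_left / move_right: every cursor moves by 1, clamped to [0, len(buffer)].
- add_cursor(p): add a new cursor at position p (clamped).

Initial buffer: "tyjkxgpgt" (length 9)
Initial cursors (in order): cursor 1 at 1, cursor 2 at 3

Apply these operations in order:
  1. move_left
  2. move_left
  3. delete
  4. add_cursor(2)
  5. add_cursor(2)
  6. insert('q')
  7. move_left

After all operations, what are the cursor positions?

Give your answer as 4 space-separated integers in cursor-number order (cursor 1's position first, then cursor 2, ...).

Answer: 1 1 5 5

Derivation:
After op 1 (move_left): buffer="tyjkxgpgt" (len 9), cursors c1@0 c2@2, authorship .........
After op 2 (move_left): buffer="tyjkxgpgt" (len 9), cursors c1@0 c2@1, authorship .........
After op 3 (delete): buffer="yjkxgpgt" (len 8), cursors c1@0 c2@0, authorship ........
After op 4 (add_cursor(2)): buffer="yjkxgpgt" (len 8), cursors c1@0 c2@0 c3@2, authorship ........
After op 5 (add_cursor(2)): buffer="yjkxgpgt" (len 8), cursors c1@0 c2@0 c3@2 c4@2, authorship ........
After op 6 (insert('q')): buffer="qqyjqqkxgpgt" (len 12), cursors c1@2 c2@2 c3@6 c4@6, authorship 12..34......
After op 7 (move_left): buffer="qqyjqqkxgpgt" (len 12), cursors c1@1 c2@1 c3@5 c4@5, authorship 12..34......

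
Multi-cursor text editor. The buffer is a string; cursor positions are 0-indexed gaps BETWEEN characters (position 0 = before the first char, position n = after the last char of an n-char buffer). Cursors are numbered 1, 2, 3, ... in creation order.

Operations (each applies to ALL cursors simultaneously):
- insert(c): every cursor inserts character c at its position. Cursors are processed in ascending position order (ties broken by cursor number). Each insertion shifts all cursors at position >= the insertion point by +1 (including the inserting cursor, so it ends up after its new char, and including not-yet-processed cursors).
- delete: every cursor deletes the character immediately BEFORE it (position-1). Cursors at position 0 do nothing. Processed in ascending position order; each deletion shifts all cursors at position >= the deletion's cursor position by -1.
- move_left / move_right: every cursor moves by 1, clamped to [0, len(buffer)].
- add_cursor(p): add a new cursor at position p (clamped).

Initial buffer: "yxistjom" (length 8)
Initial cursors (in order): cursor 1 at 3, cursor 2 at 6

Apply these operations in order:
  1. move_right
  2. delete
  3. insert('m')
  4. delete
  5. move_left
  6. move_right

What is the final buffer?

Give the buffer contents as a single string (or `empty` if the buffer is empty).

After op 1 (move_right): buffer="yxistjom" (len 8), cursors c1@4 c2@7, authorship ........
After op 2 (delete): buffer="yxitjm" (len 6), cursors c1@3 c2@5, authorship ......
After op 3 (insert('m')): buffer="yximtjmm" (len 8), cursors c1@4 c2@7, authorship ...1..2.
After op 4 (delete): buffer="yxitjm" (len 6), cursors c1@3 c2@5, authorship ......
After op 5 (move_left): buffer="yxitjm" (len 6), cursors c1@2 c2@4, authorship ......
After op 6 (move_right): buffer="yxitjm" (len 6), cursors c1@3 c2@5, authorship ......

Answer: yxitjm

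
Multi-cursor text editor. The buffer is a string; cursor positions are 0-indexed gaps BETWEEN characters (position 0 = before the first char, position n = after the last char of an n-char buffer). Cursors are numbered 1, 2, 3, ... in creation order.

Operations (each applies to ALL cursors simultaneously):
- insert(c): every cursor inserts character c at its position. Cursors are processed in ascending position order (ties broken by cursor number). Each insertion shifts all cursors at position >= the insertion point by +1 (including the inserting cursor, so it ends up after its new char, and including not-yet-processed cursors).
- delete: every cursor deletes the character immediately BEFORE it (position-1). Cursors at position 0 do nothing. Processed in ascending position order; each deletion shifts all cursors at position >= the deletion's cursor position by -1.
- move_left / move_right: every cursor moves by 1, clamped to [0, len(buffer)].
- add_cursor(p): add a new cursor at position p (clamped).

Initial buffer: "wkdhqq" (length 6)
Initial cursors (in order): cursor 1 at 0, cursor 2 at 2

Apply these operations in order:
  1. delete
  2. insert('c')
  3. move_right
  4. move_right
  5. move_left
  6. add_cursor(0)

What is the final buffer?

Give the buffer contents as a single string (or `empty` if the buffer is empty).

Answer: cwcdhqq

Derivation:
After op 1 (delete): buffer="wdhqq" (len 5), cursors c1@0 c2@1, authorship .....
After op 2 (insert('c')): buffer="cwcdhqq" (len 7), cursors c1@1 c2@3, authorship 1.2....
After op 3 (move_right): buffer="cwcdhqq" (len 7), cursors c1@2 c2@4, authorship 1.2....
After op 4 (move_right): buffer="cwcdhqq" (len 7), cursors c1@3 c2@5, authorship 1.2....
After op 5 (move_left): buffer="cwcdhqq" (len 7), cursors c1@2 c2@4, authorship 1.2....
After op 6 (add_cursor(0)): buffer="cwcdhqq" (len 7), cursors c3@0 c1@2 c2@4, authorship 1.2....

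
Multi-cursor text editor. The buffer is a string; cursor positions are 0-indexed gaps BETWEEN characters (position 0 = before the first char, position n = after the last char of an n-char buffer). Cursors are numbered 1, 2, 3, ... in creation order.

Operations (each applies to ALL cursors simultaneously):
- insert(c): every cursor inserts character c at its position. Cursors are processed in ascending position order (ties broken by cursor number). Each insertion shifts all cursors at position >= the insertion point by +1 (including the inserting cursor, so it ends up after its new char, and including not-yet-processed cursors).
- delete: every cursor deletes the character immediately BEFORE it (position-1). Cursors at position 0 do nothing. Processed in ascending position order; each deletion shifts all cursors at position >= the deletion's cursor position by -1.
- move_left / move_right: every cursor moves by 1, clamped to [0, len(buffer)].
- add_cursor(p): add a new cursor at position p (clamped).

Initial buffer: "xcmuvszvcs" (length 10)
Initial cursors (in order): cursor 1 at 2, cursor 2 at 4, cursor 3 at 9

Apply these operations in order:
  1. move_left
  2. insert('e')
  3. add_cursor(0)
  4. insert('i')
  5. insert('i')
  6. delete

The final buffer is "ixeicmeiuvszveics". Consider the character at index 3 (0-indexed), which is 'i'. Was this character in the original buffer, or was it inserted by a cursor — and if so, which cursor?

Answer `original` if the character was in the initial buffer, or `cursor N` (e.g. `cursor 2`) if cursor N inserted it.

After op 1 (move_left): buffer="xcmuvszvcs" (len 10), cursors c1@1 c2@3 c3@8, authorship ..........
After op 2 (insert('e')): buffer="xecmeuvszvecs" (len 13), cursors c1@2 c2@5 c3@11, authorship .1..2.....3..
After op 3 (add_cursor(0)): buffer="xecmeuvszvecs" (len 13), cursors c4@0 c1@2 c2@5 c3@11, authorship .1..2.....3..
After op 4 (insert('i')): buffer="ixeicmeiuvszveics" (len 17), cursors c4@1 c1@4 c2@8 c3@15, authorship 4.11..22.....33..
After op 5 (insert('i')): buffer="iixeiicmeiiuvszveiics" (len 21), cursors c4@2 c1@6 c2@11 c3@19, authorship 44.111..222.....333..
After op 6 (delete): buffer="ixeicmeiuvszveics" (len 17), cursors c4@1 c1@4 c2@8 c3@15, authorship 4.11..22.....33..
Authorship (.=original, N=cursor N): 4 . 1 1 . . 2 2 . . . . . 3 3 . .
Index 3: author = 1

Answer: cursor 1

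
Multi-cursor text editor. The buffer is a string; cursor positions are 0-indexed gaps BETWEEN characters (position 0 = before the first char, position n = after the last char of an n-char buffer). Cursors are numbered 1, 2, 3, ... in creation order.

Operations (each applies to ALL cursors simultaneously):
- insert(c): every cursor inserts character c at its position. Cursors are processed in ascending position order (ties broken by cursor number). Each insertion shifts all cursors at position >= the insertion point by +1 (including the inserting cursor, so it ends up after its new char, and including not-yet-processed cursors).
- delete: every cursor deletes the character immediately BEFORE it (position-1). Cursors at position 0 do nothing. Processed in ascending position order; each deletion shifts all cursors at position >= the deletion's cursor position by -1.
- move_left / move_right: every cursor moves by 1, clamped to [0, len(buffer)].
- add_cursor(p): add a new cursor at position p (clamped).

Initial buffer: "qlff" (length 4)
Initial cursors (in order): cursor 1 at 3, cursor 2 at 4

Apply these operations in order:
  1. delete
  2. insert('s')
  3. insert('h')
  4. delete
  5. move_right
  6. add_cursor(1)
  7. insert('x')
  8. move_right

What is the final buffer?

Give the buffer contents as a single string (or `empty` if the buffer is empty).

Answer: qxlssxx

Derivation:
After op 1 (delete): buffer="ql" (len 2), cursors c1@2 c2@2, authorship ..
After op 2 (insert('s')): buffer="qlss" (len 4), cursors c1@4 c2@4, authorship ..12
After op 3 (insert('h')): buffer="qlsshh" (len 6), cursors c1@6 c2@6, authorship ..1212
After op 4 (delete): buffer="qlss" (len 4), cursors c1@4 c2@4, authorship ..12
After op 5 (move_right): buffer="qlss" (len 4), cursors c1@4 c2@4, authorship ..12
After op 6 (add_cursor(1)): buffer="qlss" (len 4), cursors c3@1 c1@4 c2@4, authorship ..12
After op 7 (insert('x')): buffer="qxlssxx" (len 7), cursors c3@2 c1@7 c2@7, authorship .3.1212
After op 8 (move_right): buffer="qxlssxx" (len 7), cursors c3@3 c1@7 c2@7, authorship .3.1212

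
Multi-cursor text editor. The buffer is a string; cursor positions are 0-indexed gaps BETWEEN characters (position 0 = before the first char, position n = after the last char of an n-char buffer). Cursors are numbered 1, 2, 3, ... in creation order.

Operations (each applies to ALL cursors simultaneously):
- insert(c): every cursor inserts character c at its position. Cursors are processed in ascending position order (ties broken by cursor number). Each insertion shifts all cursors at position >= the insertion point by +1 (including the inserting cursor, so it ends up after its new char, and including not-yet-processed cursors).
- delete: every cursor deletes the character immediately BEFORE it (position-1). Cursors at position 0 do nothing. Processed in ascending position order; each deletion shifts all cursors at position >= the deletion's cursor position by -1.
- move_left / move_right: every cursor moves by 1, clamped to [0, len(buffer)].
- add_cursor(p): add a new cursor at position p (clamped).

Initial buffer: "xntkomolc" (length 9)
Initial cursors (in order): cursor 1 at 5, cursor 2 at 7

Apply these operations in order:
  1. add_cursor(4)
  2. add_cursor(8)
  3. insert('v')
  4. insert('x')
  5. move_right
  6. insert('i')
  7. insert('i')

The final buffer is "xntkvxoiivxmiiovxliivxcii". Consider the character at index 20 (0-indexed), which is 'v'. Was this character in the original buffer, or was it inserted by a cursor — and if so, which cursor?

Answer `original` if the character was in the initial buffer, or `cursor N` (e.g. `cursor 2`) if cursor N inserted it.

After op 1 (add_cursor(4)): buffer="xntkomolc" (len 9), cursors c3@4 c1@5 c2@7, authorship .........
After op 2 (add_cursor(8)): buffer="xntkomolc" (len 9), cursors c3@4 c1@5 c2@7 c4@8, authorship .........
After op 3 (insert('v')): buffer="xntkvovmovlvc" (len 13), cursors c3@5 c1@7 c2@10 c4@12, authorship ....3.1..2.4.
After op 4 (insert('x')): buffer="xntkvxovxmovxlvxc" (len 17), cursors c3@6 c1@9 c2@13 c4@16, authorship ....33.11..22.44.
After op 5 (move_right): buffer="xntkvxovxmovxlvxc" (len 17), cursors c3@7 c1@10 c2@14 c4@17, authorship ....33.11..22.44.
After op 6 (insert('i')): buffer="xntkvxoivxmiovxlivxci" (len 21), cursors c3@8 c1@12 c2@17 c4@21, authorship ....33.311.1.22.244.4
After op 7 (insert('i')): buffer="xntkvxoiivxmiiovxliivxcii" (len 25), cursors c3@9 c1@14 c2@20 c4@25, authorship ....33.3311.11.22.2244.44
Authorship (.=original, N=cursor N): . . . . 3 3 . 3 3 1 1 . 1 1 . 2 2 . 2 2 4 4 . 4 4
Index 20: author = 4

Answer: cursor 4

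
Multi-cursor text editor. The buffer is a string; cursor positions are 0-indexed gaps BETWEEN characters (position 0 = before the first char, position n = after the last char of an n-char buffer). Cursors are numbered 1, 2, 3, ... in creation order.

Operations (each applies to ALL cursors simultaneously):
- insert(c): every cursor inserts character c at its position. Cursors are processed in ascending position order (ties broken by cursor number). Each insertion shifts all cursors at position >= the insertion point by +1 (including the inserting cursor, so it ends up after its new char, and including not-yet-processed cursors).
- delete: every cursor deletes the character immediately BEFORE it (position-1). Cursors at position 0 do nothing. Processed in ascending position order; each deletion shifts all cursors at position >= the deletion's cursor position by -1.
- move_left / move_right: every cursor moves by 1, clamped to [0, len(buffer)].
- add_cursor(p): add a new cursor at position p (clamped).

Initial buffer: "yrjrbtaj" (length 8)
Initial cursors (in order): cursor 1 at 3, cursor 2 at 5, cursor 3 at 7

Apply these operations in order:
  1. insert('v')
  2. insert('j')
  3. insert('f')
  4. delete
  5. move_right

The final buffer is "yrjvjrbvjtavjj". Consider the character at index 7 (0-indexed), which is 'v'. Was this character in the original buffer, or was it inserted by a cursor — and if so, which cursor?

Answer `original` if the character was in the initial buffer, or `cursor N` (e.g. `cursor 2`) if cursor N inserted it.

Answer: cursor 2

Derivation:
After op 1 (insert('v')): buffer="yrjvrbvtavj" (len 11), cursors c1@4 c2@7 c3@10, authorship ...1..2..3.
After op 2 (insert('j')): buffer="yrjvjrbvjtavjj" (len 14), cursors c1@5 c2@9 c3@13, authorship ...11..22..33.
After op 3 (insert('f')): buffer="yrjvjfrbvjftavjfj" (len 17), cursors c1@6 c2@11 c3@16, authorship ...111..222..333.
After op 4 (delete): buffer="yrjvjrbvjtavjj" (len 14), cursors c1@5 c2@9 c3@13, authorship ...11..22..33.
After op 5 (move_right): buffer="yrjvjrbvjtavjj" (len 14), cursors c1@6 c2@10 c3@14, authorship ...11..22..33.
Authorship (.=original, N=cursor N): . . . 1 1 . . 2 2 . . 3 3 .
Index 7: author = 2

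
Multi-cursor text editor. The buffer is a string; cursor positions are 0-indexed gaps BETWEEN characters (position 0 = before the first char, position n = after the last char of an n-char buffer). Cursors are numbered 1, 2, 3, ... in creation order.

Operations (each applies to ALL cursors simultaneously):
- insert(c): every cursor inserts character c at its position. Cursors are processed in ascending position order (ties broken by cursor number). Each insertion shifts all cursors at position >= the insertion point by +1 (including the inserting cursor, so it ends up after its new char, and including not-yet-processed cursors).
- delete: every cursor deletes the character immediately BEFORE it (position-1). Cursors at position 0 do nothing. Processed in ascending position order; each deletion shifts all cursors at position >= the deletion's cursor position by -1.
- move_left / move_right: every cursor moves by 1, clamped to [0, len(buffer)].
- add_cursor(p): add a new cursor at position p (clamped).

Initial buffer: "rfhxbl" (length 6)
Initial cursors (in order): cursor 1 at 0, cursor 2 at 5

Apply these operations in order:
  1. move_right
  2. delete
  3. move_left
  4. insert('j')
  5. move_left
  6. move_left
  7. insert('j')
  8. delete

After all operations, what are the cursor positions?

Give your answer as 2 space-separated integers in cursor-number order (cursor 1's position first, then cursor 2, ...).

Answer: 0 3

Derivation:
After op 1 (move_right): buffer="rfhxbl" (len 6), cursors c1@1 c2@6, authorship ......
After op 2 (delete): buffer="fhxb" (len 4), cursors c1@0 c2@4, authorship ....
After op 3 (move_left): buffer="fhxb" (len 4), cursors c1@0 c2@3, authorship ....
After op 4 (insert('j')): buffer="jfhxjb" (len 6), cursors c1@1 c2@5, authorship 1...2.
After op 5 (move_left): buffer="jfhxjb" (len 6), cursors c1@0 c2@4, authorship 1...2.
After op 6 (move_left): buffer="jfhxjb" (len 6), cursors c1@0 c2@3, authorship 1...2.
After op 7 (insert('j')): buffer="jjfhjxjb" (len 8), cursors c1@1 c2@5, authorship 11..2.2.
After op 8 (delete): buffer="jfhxjb" (len 6), cursors c1@0 c2@3, authorship 1...2.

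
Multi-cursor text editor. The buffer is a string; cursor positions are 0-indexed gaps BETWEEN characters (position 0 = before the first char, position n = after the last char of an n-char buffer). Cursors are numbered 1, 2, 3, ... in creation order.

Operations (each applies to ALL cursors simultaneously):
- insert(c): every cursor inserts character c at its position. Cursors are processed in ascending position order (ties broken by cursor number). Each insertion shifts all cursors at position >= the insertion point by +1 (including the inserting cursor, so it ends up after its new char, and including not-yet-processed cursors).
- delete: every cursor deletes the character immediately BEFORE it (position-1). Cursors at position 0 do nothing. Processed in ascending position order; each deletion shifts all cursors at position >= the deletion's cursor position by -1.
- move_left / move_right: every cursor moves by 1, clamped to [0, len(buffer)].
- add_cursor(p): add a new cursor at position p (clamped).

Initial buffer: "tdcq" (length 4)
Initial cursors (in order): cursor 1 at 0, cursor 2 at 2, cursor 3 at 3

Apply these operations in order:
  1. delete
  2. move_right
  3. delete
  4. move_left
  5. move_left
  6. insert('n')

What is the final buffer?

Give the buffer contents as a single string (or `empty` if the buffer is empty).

Answer: nnn

Derivation:
After op 1 (delete): buffer="tq" (len 2), cursors c1@0 c2@1 c3@1, authorship ..
After op 2 (move_right): buffer="tq" (len 2), cursors c1@1 c2@2 c3@2, authorship ..
After op 3 (delete): buffer="" (len 0), cursors c1@0 c2@0 c3@0, authorship 
After op 4 (move_left): buffer="" (len 0), cursors c1@0 c2@0 c3@0, authorship 
After op 5 (move_left): buffer="" (len 0), cursors c1@0 c2@0 c3@0, authorship 
After op 6 (insert('n')): buffer="nnn" (len 3), cursors c1@3 c2@3 c3@3, authorship 123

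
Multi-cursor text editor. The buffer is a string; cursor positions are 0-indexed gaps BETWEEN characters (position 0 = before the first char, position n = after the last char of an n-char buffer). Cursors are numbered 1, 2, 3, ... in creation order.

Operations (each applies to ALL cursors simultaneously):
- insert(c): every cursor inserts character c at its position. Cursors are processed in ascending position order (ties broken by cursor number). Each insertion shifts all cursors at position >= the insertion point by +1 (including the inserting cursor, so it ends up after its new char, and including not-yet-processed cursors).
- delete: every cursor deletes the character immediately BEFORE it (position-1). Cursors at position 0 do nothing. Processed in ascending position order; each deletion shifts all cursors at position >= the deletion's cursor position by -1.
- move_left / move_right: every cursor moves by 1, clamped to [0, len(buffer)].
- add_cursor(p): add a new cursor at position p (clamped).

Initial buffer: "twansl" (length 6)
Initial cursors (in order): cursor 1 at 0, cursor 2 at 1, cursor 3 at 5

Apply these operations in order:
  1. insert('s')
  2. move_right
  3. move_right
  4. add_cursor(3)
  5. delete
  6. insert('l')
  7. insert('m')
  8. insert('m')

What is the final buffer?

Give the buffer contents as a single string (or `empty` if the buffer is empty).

After op 1 (insert('s')): buffer="stswanssl" (len 9), cursors c1@1 c2@3 c3@8, authorship 1.2....3.
After op 2 (move_right): buffer="stswanssl" (len 9), cursors c1@2 c2@4 c3@9, authorship 1.2....3.
After op 3 (move_right): buffer="stswanssl" (len 9), cursors c1@3 c2@5 c3@9, authorship 1.2....3.
After op 4 (add_cursor(3)): buffer="stswanssl" (len 9), cursors c1@3 c4@3 c2@5 c3@9, authorship 1.2....3.
After op 5 (delete): buffer="swnss" (len 5), cursors c1@1 c4@1 c2@2 c3@5, authorship 1...3
After op 6 (insert('l')): buffer="sllwlnssl" (len 9), cursors c1@3 c4@3 c2@5 c3@9, authorship 114.2..33
After op 7 (insert('m')): buffer="sllmmwlmnsslm" (len 13), cursors c1@5 c4@5 c2@8 c3@13, authorship 11414.22..333
After op 8 (insert('m')): buffer="sllmmmmwlmmnsslmm" (len 17), cursors c1@7 c4@7 c2@11 c3@17, authorship 1141414.222..3333

Answer: sllmmmmwlmmnsslmm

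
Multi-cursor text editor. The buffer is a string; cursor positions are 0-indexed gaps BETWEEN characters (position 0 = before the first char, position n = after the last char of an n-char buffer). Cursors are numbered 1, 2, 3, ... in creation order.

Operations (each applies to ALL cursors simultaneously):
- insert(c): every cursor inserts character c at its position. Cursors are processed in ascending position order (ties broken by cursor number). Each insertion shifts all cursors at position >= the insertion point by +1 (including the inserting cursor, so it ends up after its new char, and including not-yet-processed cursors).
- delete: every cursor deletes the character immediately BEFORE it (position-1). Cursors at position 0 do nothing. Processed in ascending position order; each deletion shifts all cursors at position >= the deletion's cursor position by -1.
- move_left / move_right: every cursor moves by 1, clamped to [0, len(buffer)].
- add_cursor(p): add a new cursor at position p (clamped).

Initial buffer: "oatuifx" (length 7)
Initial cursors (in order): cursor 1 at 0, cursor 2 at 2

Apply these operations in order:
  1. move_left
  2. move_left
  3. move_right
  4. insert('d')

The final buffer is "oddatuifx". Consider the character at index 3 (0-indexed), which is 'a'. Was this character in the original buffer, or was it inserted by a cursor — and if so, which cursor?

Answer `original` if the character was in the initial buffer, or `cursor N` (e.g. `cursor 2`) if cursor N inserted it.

After op 1 (move_left): buffer="oatuifx" (len 7), cursors c1@0 c2@1, authorship .......
After op 2 (move_left): buffer="oatuifx" (len 7), cursors c1@0 c2@0, authorship .......
After op 3 (move_right): buffer="oatuifx" (len 7), cursors c1@1 c2@1, authorship .......
After op 4 (insert('d')): buffer="oddatuifx" (len 9), cursors c1@3 c2@3, authorship .12......
Authorship (.=original, N=cursor N): . 1 2 . . . . . .
Index 3: author = original

Answer: original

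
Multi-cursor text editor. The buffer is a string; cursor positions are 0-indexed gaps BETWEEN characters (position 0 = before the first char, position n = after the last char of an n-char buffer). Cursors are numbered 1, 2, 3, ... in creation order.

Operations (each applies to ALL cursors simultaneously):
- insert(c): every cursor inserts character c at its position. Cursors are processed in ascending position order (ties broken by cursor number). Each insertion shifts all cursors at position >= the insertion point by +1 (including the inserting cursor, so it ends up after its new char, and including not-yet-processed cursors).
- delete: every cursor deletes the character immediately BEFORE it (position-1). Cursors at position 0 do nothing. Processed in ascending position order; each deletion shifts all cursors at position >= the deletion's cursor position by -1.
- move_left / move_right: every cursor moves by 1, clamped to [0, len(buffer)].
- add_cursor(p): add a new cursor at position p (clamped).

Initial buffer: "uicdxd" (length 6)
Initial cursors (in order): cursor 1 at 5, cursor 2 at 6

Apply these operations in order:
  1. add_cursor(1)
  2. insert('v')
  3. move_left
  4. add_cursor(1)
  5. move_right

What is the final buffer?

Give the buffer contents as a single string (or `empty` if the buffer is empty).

Answer: uvicdxvdv

Derivation:
After op 1 (add_cursor(1)): buffer="uicdxd" (len 6), cursors c3@1 c1@5 c2@6, authorship ......
After op 2 (insert('v')): buffer="uvicdxvdv" (len 9), cursors c3@2 c1@7 c2@9, authorship .3....1.2
After op 3 (move_left): buffer="uvicdxvdv" (len 9), cursors c3@1 c1@6 c2@8, authorship .3....1.2
After op 4 (add_cursor(1)): buffer="uvicdxvdv" (len 9), cursors c3@1 c4@1 c1@6 c2@8, authorship .3....1.2
After op 5 (move_right): buffer="uvicdxvdv" (len 9), cursors c3@2 c4@2 c1@7 c2@9, authorship .3....1.2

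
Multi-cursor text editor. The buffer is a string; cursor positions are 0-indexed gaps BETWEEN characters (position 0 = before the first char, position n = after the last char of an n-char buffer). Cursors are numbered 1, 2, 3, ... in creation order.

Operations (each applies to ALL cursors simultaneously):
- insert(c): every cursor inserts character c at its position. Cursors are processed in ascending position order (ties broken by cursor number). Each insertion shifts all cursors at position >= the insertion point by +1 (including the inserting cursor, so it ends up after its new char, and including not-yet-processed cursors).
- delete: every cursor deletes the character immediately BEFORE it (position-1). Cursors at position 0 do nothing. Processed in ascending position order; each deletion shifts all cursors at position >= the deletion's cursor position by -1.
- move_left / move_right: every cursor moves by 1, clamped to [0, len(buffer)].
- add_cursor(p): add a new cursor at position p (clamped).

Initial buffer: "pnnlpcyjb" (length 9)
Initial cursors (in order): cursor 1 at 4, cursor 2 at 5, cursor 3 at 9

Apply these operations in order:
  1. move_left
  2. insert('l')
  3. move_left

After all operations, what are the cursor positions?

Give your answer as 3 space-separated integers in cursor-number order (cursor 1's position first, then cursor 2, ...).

After op 1 (move_left): buffer="pnnlpcyjb" (len 9), cursors c1@3 c2@4 c3@8, authorship .........
After op 2 (insert('l')): buffer="pnnlllpcyjlb" (len 12), cursors c1@4 c2@6 c3@11, authorship ...1.2....3.
After op 3 (move_left): buffer="pnnlllpcyjlb" (len 12), cursors c1@3 c2@5 c3@10, authorship ...1.2....3.

Answer: 3 5 10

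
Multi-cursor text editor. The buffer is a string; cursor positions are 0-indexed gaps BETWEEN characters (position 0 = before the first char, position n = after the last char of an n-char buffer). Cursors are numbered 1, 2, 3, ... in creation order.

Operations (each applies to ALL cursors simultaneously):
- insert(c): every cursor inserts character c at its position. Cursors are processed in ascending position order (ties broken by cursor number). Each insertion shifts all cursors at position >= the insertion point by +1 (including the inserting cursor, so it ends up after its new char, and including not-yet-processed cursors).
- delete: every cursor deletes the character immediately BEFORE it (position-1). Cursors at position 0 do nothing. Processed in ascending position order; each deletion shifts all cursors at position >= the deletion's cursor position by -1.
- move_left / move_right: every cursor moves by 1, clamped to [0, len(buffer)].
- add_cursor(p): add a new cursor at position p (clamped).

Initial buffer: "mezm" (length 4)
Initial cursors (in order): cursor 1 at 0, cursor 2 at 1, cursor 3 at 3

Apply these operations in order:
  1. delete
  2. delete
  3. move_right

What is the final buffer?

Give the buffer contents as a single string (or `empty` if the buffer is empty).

After op 1 (delete): buffer="em" (len 2), cursors c1@0 c2@0 c3@1, authorship ..
After op 2 (delete): buffer="m" (len 1), cursors c1@0 c2@0 c3@0, authorship .
After op 3 (move_right): buffer="m" (len 1), cursors c1@1 c2@1 c3@1, authorship .

Answer: m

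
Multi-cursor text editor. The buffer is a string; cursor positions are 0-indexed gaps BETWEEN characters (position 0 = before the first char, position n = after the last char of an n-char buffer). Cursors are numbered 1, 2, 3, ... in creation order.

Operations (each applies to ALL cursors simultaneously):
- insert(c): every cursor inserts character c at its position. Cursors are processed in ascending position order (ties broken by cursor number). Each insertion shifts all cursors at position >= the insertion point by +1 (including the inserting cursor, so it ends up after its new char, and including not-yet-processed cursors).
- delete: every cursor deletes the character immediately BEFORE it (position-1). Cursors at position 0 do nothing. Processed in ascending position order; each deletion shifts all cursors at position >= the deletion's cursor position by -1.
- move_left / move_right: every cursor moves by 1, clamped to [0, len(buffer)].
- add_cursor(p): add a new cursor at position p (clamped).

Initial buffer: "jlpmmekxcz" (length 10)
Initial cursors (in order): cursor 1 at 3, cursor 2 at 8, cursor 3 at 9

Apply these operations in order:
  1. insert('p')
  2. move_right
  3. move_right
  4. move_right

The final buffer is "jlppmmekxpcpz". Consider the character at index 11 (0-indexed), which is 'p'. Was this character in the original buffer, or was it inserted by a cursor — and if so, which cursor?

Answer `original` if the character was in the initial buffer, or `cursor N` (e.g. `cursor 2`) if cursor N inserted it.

After op 1 (insert('p')): buffer="jlppmmekxpcpz" (len 13), cursors c1@4 c2@10 c3@12, authorship ...1.....2.3.
After op 2 (move_right): buffer="jlppmmekxpcpz" (len 13), cursors c1@5 c2@11 c3@13, authorship ...1.....2.3.
After op 3 (move_right): buffer="jlppmmekxpcpz" (len 13), cursors c1@6 c2@12 c3@13, authorship ...1.....2.3.
After op 4 (move_right): buffer="jlppmmekxpcpz" (len 13), cursors c1@7 c2@13 c3@13, authorship ...1.....2.3.
Authorship (.=original, N=cursor N): . . . 1 . . . . . 2 . 3 .
Index 11: author = 3

Answer: cursor 3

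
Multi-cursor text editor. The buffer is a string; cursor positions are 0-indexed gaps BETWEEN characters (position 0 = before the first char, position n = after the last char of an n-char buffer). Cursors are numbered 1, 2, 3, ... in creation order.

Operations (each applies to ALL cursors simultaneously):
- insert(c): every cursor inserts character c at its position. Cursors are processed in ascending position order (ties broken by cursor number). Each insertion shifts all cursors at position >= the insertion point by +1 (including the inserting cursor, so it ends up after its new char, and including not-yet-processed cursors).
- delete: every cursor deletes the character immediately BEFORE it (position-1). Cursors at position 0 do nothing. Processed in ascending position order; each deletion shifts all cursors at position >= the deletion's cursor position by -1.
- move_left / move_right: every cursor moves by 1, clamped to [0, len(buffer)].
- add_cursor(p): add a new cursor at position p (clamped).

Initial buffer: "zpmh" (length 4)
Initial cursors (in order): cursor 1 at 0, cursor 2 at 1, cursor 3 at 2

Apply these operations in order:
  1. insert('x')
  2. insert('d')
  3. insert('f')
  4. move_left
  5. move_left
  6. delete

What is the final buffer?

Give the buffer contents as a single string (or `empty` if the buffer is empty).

Answer: dfzdfpdfmh

Derivation:
After op 1 (insert('x')): buffer="xzxpxmh" (len 7), cursors c1@1 c2@3 c3@5, authorship 1.2.3..
After op 2 (insert('d')): buffer="xdzxdpxdmh" (len 10), cursors c1@2 c2@5 c3@8, authorship 11.22.33..
After op 3 (insert('f')): buffer="xdfzxdfpxdfmh" (len 13), cursors c1@3 c2@7 c3@11, authorship 111.222.333..
After op 4 (move_left): buffer="xdfzxdfpxdfmh" (len 13), cursors c1@2 c2@6 c3@10, authorship 111.222.333..
After op 5 (move_left): buffer="xdfzxdfpxdfmh" (len 13), cursors c1@1 c2@5 c3@9, authorship 111.222.333..
After op 6 (delete): buffer="dfzdfpdfmh" (len 10), cursors c1@0 c2@3 c3@6, authorship 11.22.33..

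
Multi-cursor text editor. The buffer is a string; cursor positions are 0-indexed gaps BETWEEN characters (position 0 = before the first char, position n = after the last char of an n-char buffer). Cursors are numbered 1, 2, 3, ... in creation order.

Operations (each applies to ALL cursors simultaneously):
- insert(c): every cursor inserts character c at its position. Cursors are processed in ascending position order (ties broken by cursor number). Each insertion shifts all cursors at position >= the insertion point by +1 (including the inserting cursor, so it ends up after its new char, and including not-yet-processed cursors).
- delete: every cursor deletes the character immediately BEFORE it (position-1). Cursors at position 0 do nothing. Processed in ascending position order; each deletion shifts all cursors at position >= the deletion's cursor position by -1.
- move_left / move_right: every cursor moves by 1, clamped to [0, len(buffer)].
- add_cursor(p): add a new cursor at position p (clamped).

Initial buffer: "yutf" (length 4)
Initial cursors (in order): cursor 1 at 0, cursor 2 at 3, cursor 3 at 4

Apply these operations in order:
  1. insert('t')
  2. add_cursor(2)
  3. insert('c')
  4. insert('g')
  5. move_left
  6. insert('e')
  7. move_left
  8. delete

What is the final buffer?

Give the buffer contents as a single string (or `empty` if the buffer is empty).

After op 1 (insert('t')): buffer="tyuttft" (len 7), cursors c1@1 c2@5 c3@7, authorship 1...2.3
After op 2 (add_cursor(2)): buffer="tyuttft" (len 7), cursors c1@1 c4@2 c2@5 c3@7, authorship 1...2.3
After op 3 (insert('c')): buffer="tcycuttcftc" (len 11), cursors c1@2 c4@4 c2@8 c3@11, authorship 11.4..22.33
After op 4 (insert('g')): buffer="tcgycguttcgftcg" (len 15), cursors c1@3 c4@6 c2@11 c3@15, authorship 111.44..222.333
After op 5 (move_left): buffer="tcgycguttcgftcg" (len 15), cursors c1@2 c4@5 c2@10 c3@14, authorship 111.44..222.333
After op 6 (insert('e')): buffer="tcegyceguttcegftceg" (len 19), cursors c1@3 c4@7 c2@13 c3@18, authorship 1111.444..2222.3333
After op 7 (move_left): buffer="tcegyceguttcegftceg" (len 19), cursors c1@2 c4@6 c2@12 c3@17, authorship 1111.444..2222.3333
After op 8 (delete): buffer="tegyeguttegfteg" (len 15), cursors c1@1 c4@4 c2@9 c3@13, authorship 111.44..222.333

Answer: tegyeguttegfteg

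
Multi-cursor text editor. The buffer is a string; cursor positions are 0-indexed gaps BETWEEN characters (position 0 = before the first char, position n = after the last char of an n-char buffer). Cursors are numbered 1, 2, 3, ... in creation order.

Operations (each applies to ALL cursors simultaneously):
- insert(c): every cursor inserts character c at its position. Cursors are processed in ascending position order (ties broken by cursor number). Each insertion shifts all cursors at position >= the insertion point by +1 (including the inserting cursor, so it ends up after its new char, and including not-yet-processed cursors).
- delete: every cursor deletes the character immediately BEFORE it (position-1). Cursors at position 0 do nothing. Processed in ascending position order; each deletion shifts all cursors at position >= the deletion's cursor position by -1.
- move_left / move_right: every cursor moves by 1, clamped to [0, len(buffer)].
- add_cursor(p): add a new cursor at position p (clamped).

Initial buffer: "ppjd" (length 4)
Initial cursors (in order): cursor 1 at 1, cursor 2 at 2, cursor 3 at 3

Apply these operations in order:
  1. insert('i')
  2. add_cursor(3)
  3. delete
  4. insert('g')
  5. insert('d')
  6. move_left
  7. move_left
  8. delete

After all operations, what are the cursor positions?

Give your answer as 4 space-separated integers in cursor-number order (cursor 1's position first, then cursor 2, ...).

After op 1 (insert('i')): buffer="pipijid" (len 7), cursors c1@2 c2@4 c3@6, authorship .1.2.3.
After op 2 (add_cursor(3)): buffer="pipijid" (len 7), cursors c1@2 c4@3 c2@4 c3@6, authorship .1.2.3.
After op 3 (delete): buffer="pjd" (len 3), cursors c1@1 c2@1 c4@1 c3@2, authorship ...
After op 4 (insert('g')): buffer="pgggjgd" (len 7), cursors c1@4 c2@4 c4@4 c3@6, authorship .124.3.
After op 5 (insert('d')): buffer="pgggdddjgdd" (len 11), cursors c1@7 c2@7 c4@7 c3@10, authorship .124124.33.
After op 6 (move_left): buffer="pgggdddjgdd" (len 11), cursors c1@6 c2@6 c4@6 c3@9, authorship .124124.33.
After op 7 (move_left): buffer="pgggdddjgdd" (len 11), cursors c1@5 c2@5 c4@5 c3@8, authorship .124124.33.
After op 8 (delete): buffer="pgddgdd" (len 7), cursors c1@2 c2@2 c4@2 c3@4, authorship .12433.

Answer: 2 2 4 2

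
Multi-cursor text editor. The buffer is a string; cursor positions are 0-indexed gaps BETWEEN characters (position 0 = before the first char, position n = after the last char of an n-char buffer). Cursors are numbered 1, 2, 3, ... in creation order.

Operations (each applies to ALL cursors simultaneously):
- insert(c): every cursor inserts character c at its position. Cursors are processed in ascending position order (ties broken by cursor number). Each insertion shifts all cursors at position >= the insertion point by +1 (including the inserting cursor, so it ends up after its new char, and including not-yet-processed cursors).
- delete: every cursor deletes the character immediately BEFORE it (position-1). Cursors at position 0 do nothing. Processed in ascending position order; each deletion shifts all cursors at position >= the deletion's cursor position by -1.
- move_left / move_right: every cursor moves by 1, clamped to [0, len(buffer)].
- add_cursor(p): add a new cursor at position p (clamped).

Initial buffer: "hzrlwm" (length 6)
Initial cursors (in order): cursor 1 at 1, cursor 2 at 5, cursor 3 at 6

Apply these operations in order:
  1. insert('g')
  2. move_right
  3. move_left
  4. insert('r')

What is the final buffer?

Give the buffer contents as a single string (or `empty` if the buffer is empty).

Answer: hgrzrlwgrmrg

Derivation:
After op 1 (insert('g')): buffer="hgzrlwgmg" (len 9), cursors c1@2 c2@7 c3@9, authorship .1....2.3
After op 2 (move_right): buffer="hgzrlwgmg" (len 9), cursors c1@3 c2@8 c3@9, authorship .1....2.3
After op 3 (move_left): buffer="hgzrlwgmg" (len 9), cursors c1@2 c2@7 c3@8, authorship .1....2.3
After op 4 (insert('r')): buffer="hgrzrlwgrmrg" (len 12), cursors c1@3 c2@9 c3@11, authorship .11....22.33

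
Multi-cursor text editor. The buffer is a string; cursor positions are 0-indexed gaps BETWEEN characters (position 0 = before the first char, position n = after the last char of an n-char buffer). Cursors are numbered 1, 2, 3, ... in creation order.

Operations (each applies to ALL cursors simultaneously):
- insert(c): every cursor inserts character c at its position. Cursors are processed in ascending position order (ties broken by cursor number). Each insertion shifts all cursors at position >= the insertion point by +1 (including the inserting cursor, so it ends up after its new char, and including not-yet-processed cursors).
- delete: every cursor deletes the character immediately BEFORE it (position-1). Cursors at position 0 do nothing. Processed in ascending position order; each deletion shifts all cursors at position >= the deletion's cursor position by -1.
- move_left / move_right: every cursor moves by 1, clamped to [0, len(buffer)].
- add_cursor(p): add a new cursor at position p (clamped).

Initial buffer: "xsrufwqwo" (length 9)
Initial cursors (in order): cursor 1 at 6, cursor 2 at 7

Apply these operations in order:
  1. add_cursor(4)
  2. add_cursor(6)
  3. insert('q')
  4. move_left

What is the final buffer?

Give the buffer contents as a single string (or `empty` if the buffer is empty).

After op 1 (add_cursor(4)): buffer="xsrufwqwo" (len 9), cursors c3@4 c1@6 c2@7, authorship .........
After op 2 (add_cursor(6)): buffer="xsrufwqwo" (len 9), cursors c3@4 c1@6 c4@6 c2@7, authorship .........
After op 3 (insert('q')): buffer="xsruqfwqqqqwo" (len 13), cursors c3@5 c1@9 c4@9 c2@11, authorship ....3..14.2..
After op 4 (move_left): buffer="xsruqfwqqqqwo" (len 13), cursors c3@4 c1@8 c4@8 c2@10, authorship ....3..14.2..

Answer: xsruqfwqqqqwo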